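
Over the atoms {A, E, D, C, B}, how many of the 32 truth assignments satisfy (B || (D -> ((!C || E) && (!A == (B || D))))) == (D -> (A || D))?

Initial set: {((B || (D -> ((!C || E) && (!A == (B || D))))) == (D -> (A || D)))}.
((B || (D -> ((!C || E) && (!A == (B || D))))) == (D -> (A || D))): β-rule — branch into (B || (D -> ((!C || E) && (!A == (B || D))))), (D -> (A || D))  //  !(B || (D -> ((!C || E) && (!A == (B || D))))), !(D -> (A || D)).
  branch 1 (add (B || (D -> ((!C || E) && (!A == (B || D))))), (D -> (A || D))):
    (B || (D -> ((!C || E) && (!A == (B || D))))): β-rule — branch into B  //  (D -> ((!C || E) && (!A == (B || D)))).
      branch 1.1 (add B):
        (D -> (A || D)): β-rule — branch into !D  //  (A || D).
          branch 1.1.1 (add !D):
            ○ open, literals {B=true, D=false}.
          branch 1.1.2 (add (A || D)):
            (A || D): β-rule — branch into A  //  D.
              branch 1.1.2.1 (add A):
                ○ open, literals {A=true, B=true}.
              branch 1.1.2.2 (add D):
                ○ open, literals {B=true, D=true}.
      branch 1.2 (add (D -> ((!C || E) && (!A == (B || D))))):
        (D -> (A || D)): β-rule — branch into !D  //  (A || D).
          branch 1.2.1 (add !D):
            (D -> ((!C || E) && (!A == (B || D)))): β-rule — branch into !D  //  ((!C || E) && (!A == (B || D))).
              branch 1.2.1.1 (add !D):
                ○ open, literals {D=false}.
              branch 1.2.1.2 (add ((!C || E) && (!A == (B || D)))):
                ((!C || E) && (!A == (B || D))): α-rule — add (!C || E), (!A == (B || D)).
                (!C || E): β-rule — branch into !C  //  E.
                  branch 1.2.1.2.1 (add !C):
                    (!A == (B || D)): β-rule — branch into !A, (B || D)  //  !!A, !(B || D).
                      branch 1.2.1.2.1.1 (add !A, (B || D)):
                        (B || D): β-rule — branch into B  //  D.
                          branch 1.2.1.2.1.1.1 (add B):
                            ○ open, literals {A=false, B=true, C=false, D=false}.
                          branch 1.2.1.2.1.1.2 (add D):
                            × closes — contains both D and !D.
                      branch 1.2.1.2.1.2 (add !!A, !(B || D)):
                        !(B || D): α-rule — add !B, !D.
                        ○ open, literals {A=true, B=false, C=false, D=false}.
                  branch 1.2.1.2.2 (add E):
                    (!A == (B || D)): β-rule — branch into !A, (B || D)  //  !!A, !(B || D).
                      branch 1.2.1.2.2.1 (add !A, (B || D)):
                        (B || D): β-rule — branch into B  //  D.
                          branch 1.2.1.2.2.1.1 (add B):
                            ○ open, literals {A=false, B=true, D=false, E=true}.
                          branch 1.2.1.2.2.1.2 (add D):
                            × closes — contains both D and !D.
                      branch 1.2.1.2.2.2 (add !!A, !(B || D)):
                        !(B || D): α-rule — add !B, !D.
                        ○ open, literals {A=true, B=false, D=false, E=true}.
          branch 1.2.2 (add (A || D)):
            (D -> ((!C || E) && (!A == (B || D)))): β-rule — branch into !D  //  ((!C || E) && (!A == (B || D))).
              branch 1.2.2.1 (add !D):
                (A || D): β-rule — branch into A  //  D.
                  branch 1.2.2.1.1 (add A):
                    ○ open, literals {A=true, D=false}.
                  branch 1.2.2.1.2 (add D):
                    × closes — contains both D and !D.
              branch 1.2.2.2 (add ((!C || E) && (!A == (B || D)))):
                ((!C || E) && (!A == (B || D))): α-rule — add (!C || E), (!A == (B || D)).
                (A || D): β-rule — branch into A  //  D.
                  branch 1.2.2.2.1 (add A):
                    (!C || E): β-rule — branch into !C  //  E.
                      branch 1.2.2.2.1.1 (add !C):
                        (!A == (B || D)): β-rule — branch into !A, (B || D)  //  !!A, !(B || D).
                          branch 1.2.2.2.1.1.1 (add !A, (B || D)):
                            × closes — contains both A and !A.
                          branch 1.2.2.2.1.1.2 (add !!A, !(B || D)):
                            !(B || D): α-rule — add !B, !D.
                            ○ open, literals {A=true, B=false, C=false, D=false}.
                      branch 1.2.2.2.1.2 (add E):
                        (!A == (B || D)): β-rule — branch into !A, (B || D)  //  !!A, !(B || D).
                          branch 1.2.2.2.1.2.1 (add !A, (B || D)):
                            × closes — contains both A and !A.
                          branch 1.2.2.2.1.2.2 (add !!A, !(B || D)):
                            !(B || D): α-rule — add !B, !D.
                            ○ open, literals {A=true, B=false, D=false, E=true}.
                  branch 1.2.2.2.2 (add D):
                    (!C || E): β-rule — branch into !C  //  E.
                      branch 1.2.2.2.2.1 (add !C):
                        (!A == (B || D)): β-rule — branch into !A, (B || D)  //  !!A, !(B || D).
                          branch 1.2.2.2.2.1.1 (add !A, (B || D)):
                            (B || D): β-rule — branch into B  //  D.
                              branch 1.2.2.2.2.1.1.1 (add B):
                                ○ open, literals {A=false, B=true, C=false, D=true}.
                              branch 1.2.2.2.2.1.1.2 (add D):
                                ○ open, literals {A=false, C=false, D=true}.
                          branch 1.2.2.2.2.1.2 (add !!A, !(B || D)):
                            !(B || D): α-rule — add !B, !D.
                            × closes — contains both D and !D.
                      branch 1.2.2.2.2.2 (add E):
                        (!A == (B || D)): β-rule — branch into !A, (B || D)  //  !!A, !(B || D).
                          branch 1.2.2.2.2.2.1 (add !A, (B || D)):
                            (B || D): β-rule — branch into B  //  D.
                              branch 1.2.2.2.2.2.1.1 (add B):
                                ○ open, literals {A=false, B=true, D=true, E=true}.
                              branch 1.2.2.2.2.2.1.2 (add D):
                                ○ open, literals {A=false, D=true, E=true}.
                          branch 1.2.2.2.2.2.2 (add !!A, !(B || D)):
                            !(B || D): α-rule — add !B, !D.
                            × closes — contains both D and !D.
  branch 2 (add !(B || (D -> ((!C || E) && (!A == (B || D))))), !(D -> (A || D))):
    !(B || (D -> ((!C || E) && (!A == (B || D))))): α-rule — add !B, !(D -> ((!C || E) && (!A == (B || D)))).
    !(D -> (A || D)): α-rule — add D, !(A || D).
    !(D -> ((!C || E) && (!A == (B || D)))): α-rule — add D, !((!C || E) && (!A == (B || D))).
    !(A || D): α-rule — add !A, !D.
    × closes — contains both D and !D.
8 branches closed, 15 open.
Each open branch fixes some atoms; the unmentioned ones are free. Counting distinct full assignments: branch {B=true, D=false} (A, E, C) contributes 8 new; branch {A=true, B=true} (E, D, C) contributes 4 new; branch {B=true, D=true} (A, E, C) contributes 4 new; branch {D=false} (A, E, C, B) contributes 8 new; branch {A=false, B=true, C=false, D=false} (E) contributes 0 new; branch {A=true, B=false, C=false, D=false} (E) contributes 0 new; branch {A=false, B=true, D=false, E=true} (C) contributes 0 new; branch {A=true, B=false, D=false, E=true} (C) contributes 0 new; branch {A=true, D=false} (E, C, B) contributes 0 new; branch {A=true, B=false, C=false, D=false} (E) contributes 0 new; branch {A=true, B=false, D=false, E=true} (C) contributes 0 new; branch {A=false, B=true, C=false, D=true} (E) contributes 0 new; branch {A=false, C=false, D=true} (E, B) contributes 2 new; branch {A=false, B=true, D=true, E=true} (C) contributes 0 new; branch {A=false, D=true, E=true} (C, B) contributes 1 new. Total: 27.

27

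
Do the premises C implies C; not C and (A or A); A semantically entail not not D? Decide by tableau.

Initial set: {T (C implies C); T (not C and (A or A)); T A; F not not D}.
T (not C and (A or A)): α-rule — add T not C, T (A or A).
F not not D: drop double negation, giving F D.
T (C implies C): β-rule — branch into F C  //  T C.
  branch 1 (add F C):
    T (A or A): β-rule — branch into T A  //  T A.
      branch 1.1 (add T A):
        ○ open, literals {A=true, C=false, D=false}.
      branch 1.2 (add T A):
        ○ open, literals {A=true, C=false, D=false}.
  branch 2 (add T C):
    × closes — contains both C and not C.
1 branch closed, 2 open.
An open branch gives a countermodel: A=true, C=false, D=false (unmentioned atoms arbitrary); the premises hold there but the conclusion fails.

No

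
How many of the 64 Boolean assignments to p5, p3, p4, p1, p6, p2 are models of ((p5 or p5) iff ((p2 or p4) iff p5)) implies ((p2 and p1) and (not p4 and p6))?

Initial set: {(((p5 or p5) iff ((p2 or p4) iff p5)) implies ((p2 and p1) and (not p4 and p6)))}.
(((p5 or p5) iff ((p2 or p4) iff p5)) implies ((p2 and p1) and (not p4 and p6))): β-rule — branch into not ((p5 or p5) iff ((p2 or p4) iff p5))  //  ((p2 and p1) and (not p4 and p6)).
  branch 1 (add not ((p5 or p5) iff ((p2 or p4) iff p5))):
    not ((p5 or p5) iff ((p2 or p4) iff p5)): β-rule — branch into (p5 or p5), not ((p2 or p4) iff p5)  //  not (p5 or p5), ((p2 or p4) iff p5).
      branch 1.1 (add (p5 or p5), not ((p2 or p4) iff p5)):
        (p5 or p5): β-rule — branch into p5  //  p5.
          branch 1.1.1 (add p5):
            not ((p2 or p4) iff p5): β-rule — branch into (p2 or p4), not p5  //  not (p2 or p4), p5.
              branch 1.1.1.1 (add (p2 or p4), not p5):
                × closes — contains both p5 and not p5.
              branch 1.1.1.2 (add not (p2 or p4), p5):
                not (p2 or p4): α-rule — add not p2, not p4.
                ○ open, literals {p2=0, p4=0, p5=1}.
          branch 1.1.2 (add p5):
            not ((p2 or p4) iff p5): β-rule — branch into (p2 or p4), not p5  //  not (p2 or p4), p5.
              branch 1.1.2.1 (add (p2 or p4), not p5):
                × closes — contains both p5 and not p5.
              branch 1.1.2.2 (add not (p2 or p4), p5):
                not (p2 or p4): α-rule — add not p2, not p4.
                ○ open, literals {p2=0, p4=0, p5=1}.
      branch 1.2 (add not (p5 or p5), ((p2 or p4) iff p5)):
        not (p5 or p5): α-rule — add not p5, not p5.
        ((p2 or p4) iff p5): β-rule — branch into (p2 or p4), p5  //  not (p2 or p4), not p5.
          branch 1.2.1 (add (p2 or p4), p5):
            × closes — contains both p5 and not p5.
          branch 1.2.2 (add not (p2 or p4), not p5):
            not (p2 or p4): α-rule — add not p2, not p4.
            ○ open, literals {p2=0, p4=0, p5=0}.
  branch 2 (add ((p2 and p1) and (not p4 and p6))):
    ((p2 and p1) and (not p4 and p6)): α-rule — add (p2 and p1), (not p4 and p6).
    (p2 and p1): α-rule — add p2, p1.
    (not p4 and p6): α-rule — add not p4, p6.
    ○ open, literals {p1=1, p2=1, p4=0, p6=1}.
3 branches closed, 4 open.
Each open branch fixes some atoms; the unmentioned ones are free. Counting distinct full assignments: branch {p2=0, p4=0, p5=1} (p3, p1, p6) contributes 8 new; branch {p2=0, p4=0, p5=1} (p3, p1, p6) contributes 0 new; branch {p2=0, p4=0, p5=0} (p3, p1, p6) contributes 8 new; branch {p1=1, p2=1, p4=0, p6=1} (p5, p3) contributes 4 new. Total: 20.

20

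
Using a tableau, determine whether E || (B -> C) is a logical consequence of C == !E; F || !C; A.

Initial set: {T (C == !E); T (F || !C); T A; F (E || (B -> C))}.
F (E || (B -> C)): α-rule — add F E, F (B -> C).
F (B -> C): α-rule — add T B, F C.
T (C == !E): β-rule — branch into T C, T !E  //  F C, F !E.
  branch 1 (add T C, T !E):
    × closes — contains both C and !C.
  branch 2 (add F C, F !E):
    × closes — contains both E and !E.
All 2 branches close.
Every branch closed, so the premises entail the conclusion.

Yes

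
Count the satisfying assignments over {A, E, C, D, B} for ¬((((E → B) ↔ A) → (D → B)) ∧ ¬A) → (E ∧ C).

Initial set: {(¬((((E → B) ↔ A) → (D → B)) ∧ ¬A) → (E ∧ C))}.
(¬((((E → B) ↔ A) → (D → B)) ∧ ¬A) → (E ∧ C)): β-rule — branch into ¬¬((((E → B) ↔ A) → (D → B)) ∧ ¬A)  //  (E ∧ C).
  branch 1 (add ¬¬((((E → B) ↔ A) → (D → B)) ∧ ¬A)):
    ¬¬((((E → B) ↔ A) → (D → B)) ∧ ¬A): α-rule — add (((E → B) ↔ A) → (D → B)), ¬A.
    (((E → B) ↔ A) → (D → B)): β-rule — branch into ¬((E → B) ↔ A)  //  (D → B).
      branch 1.1 (add ¬((E → B) ↔ A)):
        ¬((E → B) ↔ A): β-rule — branch into (E → B), ¬A  //  ¬(E → B), A.
          branch 1.1.1 (add (E → B), ¬A):
            (E → B): β-rule — branch into ¬E  //  B.
              branch 1.1.1.1 (add ¬E):
                ○ open, literals {A=false, E=false}.
              branch 1.1.1.2 (add B):
                ○ open, literals {A=false, B=true}.
          branch 1.1.2 (add ¬(E → B), A):
            × closes — contains both A and ¬A.
      branch 1.2 (add (D → B)):
        (D → B): β-rule — branch into ¬D  //  B.
          branch 1.2.1 (add ¬D):
            ○ open, literals {A=false, D=false}.
          branch 1.2.2 (add B):
            ○ open, literals {A=false, B=true}.
  branch 2 (add (E ∧ C)):
    (E ∧ C): α-rule — add E, C.
    ○ open, literals {C=true, E=true}.
1 branch closed, 5 open.
Each open branch fixes some atoms; the unmentioned ones are free. Counting distinct full assignments: branch {A=false, E=false} (C, D, B) contributes 8 new; branch {A=false, B=true} (E, C, D) contributes 4 new; branch {A=false, D=false} (E, C, B) contributes 2 new; branch {A=false, B=true} (E, C, D) contributes 0 new; branch {C=true, E=true} (A, D, B) contributes 5 new. Total: 19.

19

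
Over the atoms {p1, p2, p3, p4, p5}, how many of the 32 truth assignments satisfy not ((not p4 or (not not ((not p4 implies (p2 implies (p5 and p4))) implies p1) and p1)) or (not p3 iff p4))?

Initial set: {T not ((not p4 or (not not ((not p4 implies (p2 implies (p5 and p4))) implies p1) and p1)) or (not p3 iff p4))}.
T not ((not p4 or (not not ((not p4 implies (p2 implies (p5 and p4))) implies p1) and p1)) or (not p3 iff p4)): α-rule — add F (not p4 or (not not ((not p4 implies (p2 implies (p5 and p4))) implies p1) and p1)), F (not p3 iff p4).
F (not p4 or (not not ((not p4 implies (p2 implies (p5 and p4))) implies p1) and p1)): α-rule — add F not p4, F (not not ((not p4 implies (p2 implies (p5 and p4))) implies p1) and p1).
F (not p3 iff p4): β-rule — branch into T not p3, F p4  //  F not p3, T p4.
  branch 1 (add T not p3, F p4):
    × closes — contains both p4 and not p4.
  branch 2 (add F not p3, T p4):
    F (not not ((not p4 implies (p2 implies (p5 and p4))) implies p1) and p1): β-rule — branch into F not not ((not p4 implies (p2 implies (p5 and p4))) implies p1)  //  F p1.
      branch 2.1 (add F not not ((not p4 implies (p2 implies (p5 and p4))) implies p1)):
        F not not ((not p4 implies (p2 implies (p5 and p4))) implies p1): drop double negation, giving F ((not p4 implies (p2 implies (p5 and p4))) implies p1).
        F ((not p4 implies (p2 implies (p5 and p4))) implies p1): α-rule — add T (not p4 implies (p2 implies (p5 and p4))), F p1.
        T (not p4 implies (p2 implies (p5 and p4))): β-rule — branch into F not p4  //  T (p2 implies (p5 and p4)).
          branch 2.1.1 (add F not p4):
            ○ open, literals {p1=false, p3=true, p4=true}.
          branch 2.1.2 (add T (p2 implies (p5 and p4))):
            T (p2 implies (p5 and p4)): β-rule — branch into F p2  //  T (p5 and p4).
              branch 2.1.2.1 (add F p2):
                ○ open, literals {p1=false, p2=false, p3=true, p4=true}.
              branch 2.1.2.2 (add T (p5 and p4)):
                T (p5 and p4): α-rule — add T p5, T p4.
                ○ open, literals {p1=false, p3=true, p4=true, p5=true}.
      branch 2.2 (add F p1):
        ○ open, literals {p1=false, p3=true, p4=true}.
1 branch closed, 4 open.
Each open branch fixes some atoms; the unmentioned ones are free. Counting distinct full assignments: branch {p1=false, p3=true, p4=true} (p2, p5) contributes 4 new; branch {p1=false, p2=false, p3=true, p4=true} (p5) contributes 0 new; branch {p1=false, p3=true, p4=true, p5=true} (p2) contributes 0 new; branch {p1=false, p3=true, p4=true} (p2, p5) contributes 0 new. Total: 4.

4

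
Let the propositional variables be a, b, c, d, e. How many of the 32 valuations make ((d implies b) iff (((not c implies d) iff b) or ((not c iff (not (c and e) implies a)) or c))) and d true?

10

Initial set: {(((d implies b) iff (((not c implies d) iff b) or ((not c iff (not (c and e) implies a)) or c))) and d)}.
(((d implies b) iff (((not c implies d) iff b) or ((not c iff (not (c and e) implies a)) or c))) and d): α-rule — add ((d implies b) iff (((not c implies d) iff b) or ((not c iff (not (c and e) implies a)) or c))), d.
((d implies b) iff (((not c implies d) iff b) or ((not c iff (not (c and e) implies a)) or c))): β-rule — branch into (d implies b), (((not c implies d) iff b) or ((not c iff (not (c and e) implies a)) or c))  //  not (d implies b), not (((not c implies d) iff b) or ((not c iff (not (c and e) implies a)) or c)).
  branch 1 (add (d implies b), (((not c implies d) iff b) or ((not c iff (not (c and e) implies a)) or c))):
    (d implies b): β-rule — branch into not d  //  b.
      branch 1.1 (add not d):
        × closes — contains both d and not d.
      branch 1.2 (add b):
        (((not c implies d) iff b) or ((not c iff (not (c and e) implies a)) or c)): β-rule — branch into ((not c implies d) iff b)  //  ((not c iff (not (c and e) implies a)) or c).
          branch 1.2.1 (add ((not c implies d) iff b)):
            ((not c implies d) iff b): β-rule — branch into (not c implies d), b  //  not (not c implies d), not b.
              branch 1.2.1.1 (add (not c implies d), b):
                (not c implies d): β-rule — branch into not not c  //  d.
                  branch 1.2.1.1.1 (add not not c):
                    ○ open, literals {b=1, c=1, d=1}.
                  branch 1.2.1.1.2 (add d):
                    ○ open, literals {b=1, d=1}.
              branch 1.2.1.2 (add not (not c implies d), not b):
                × closes — contains both b and not b.
          branch 1.2.2 (add ((not c iff (not (c and e) implies a)) or c)):
            ((not c iff (not (c and e) implies a)) or c): β-rule — branch into (not c iff (not (c and e) implies a))  //  c.
              branch 1.2.2.1 (add (not c iff (not (c and e) implies a))):
                (not c iff (not (c and e) implies a)): β-rule — branch into not c, (not (c and e) implies a)  //  not not c, not (not (c and e) implies a).
                  branch 1.2.2.1.1 (add not c, (not (c and e) implies a)):
                    (not (c and e) implies a): β-rule — branch into not not (c and e)  //  a.
                      branch 1.2.2.1.1.1 (add not not (c and e)):
                        not not (c and e): α-rule — add c, e.
                        × closes — contains both c and not c.
                      branch 1.2.2.1.1.2 (add a):
                        ○ open, literals {a=1, b=1, c=0, d=1}.
                  branch 1.2.2.1.2 (add not not c, not (not (c and e) implies a)):
                    not (not (c and e) implies a): α-rule — add not (c and e), not a.
                    not (c and e): β-rule — branch into not c  //  not e.
                      branch 1.2.2.1.2.1 (add not c):
                        × closes — contains both c and not c.
                      branch 1.2.2.1.2.2 (add not e):
                        ○ open, literals {a=0, b=1, c=1, d=1, e=0}.
              branch 1.2.2.2 (add c):
                ○ open, literals {b=1, c=1, d=1}.
  branch 2 (add not (d implies b), not (((not c implies d) iff b) or ((not c iff (not (c and e) implies a)) or c))):
    not (d implies b): α-rule — add d, not b.
    not (((not c implies d) iff b) or ((not c iff (not (c and e) implies a)) or c)): α-rule — add not ((not c implies d) iff b), not ((not c iff (not (c and e) implies a)) or c).
    not ((not c iff (not (c and e) implies a)) or c): α-rule — add not (not c iff (not (c and e) implies a)), not c.
    not ((not c implies d) iff b): β-rule — branch into (not c implies d), not b  //  not (not c implies d), b.
      branch 2.1 (add (not c implies d), not b):
        not (not c iff (not (c and e) implies a)): β-rule — branch into not c, not (not (c and e) implies a)  //  not not c, (not (c and e) implies a).
          branch 2.1.1 (add not c, not (not (c and e) implies a)):
            not (not (c and e) implies a): α-rule — add not (c and e), not a.
            (not c implies d): β-rule — branch into not not c  //  d.
              branch 2.1.1.1 (add not not c):
                × closes — contains both c and not c.
              branch 2.1.1.2 (add d):
                not (c and e): β-rule — branch into not c  //  not e.
                  branch 2.1.1.2.1 (add not c):
                    ○ open, literals {a=0, b=0, c=0, d=1}.
                  branch 2.1.1.2.2 (add not e):
                    ○ open, literals {a=0, b=0, c=0, d=1, e=0}.
          branch 2.1.2 (add not not c, (not (c and e) implies a)):
            × closes — contains both c and not c.
      branch 2.2 (add not (not c implies d), b):
        × closes — contains both b and not b.
7 branches closed, 7 open.
Each open branch fixes some atoms; the unmentioned ones are free. Counting distinct full assignments: branch {b=1, c=1, d=1} (a, e) contributes 4 new; branch {b=1, d=1} (a, c, e) contributes 4 new; branch {a=1, b=1, c=0, d=1} (e) contributes 0 new; branch {a=0, b=1, c=1, d=1, e=0} (none free) contributes 0 new; branch {b=1, c=1, d=1} (a, e) contributes 0 new; branch {a=0, b=0, c=0, d=1} (e) contributes 2 new; branch {a=0, b=0, c=0, d=1, e=0} (none free) contributes 0 new. Total: 10.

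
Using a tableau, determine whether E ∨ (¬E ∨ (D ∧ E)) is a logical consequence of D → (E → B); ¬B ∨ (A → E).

Initial set: {T (D → (E → B)); T (¬B ∨ (A → E)); F (E ∨ (¬E ∨ (D ∧ E)))}.
F (E ∨ (¬E ∨ (D ∧ E))): α-rule — add F E, F (¬E ∨ (D ∧ E)).
F (¬E ∨ (D ∧ E)): α-rule — add F ¬E, F (D ∧ E).
× closes — contains both E and ¬E.
All 1 branch closes.
Every branch closed, so the premises entail the conclusion.

Yes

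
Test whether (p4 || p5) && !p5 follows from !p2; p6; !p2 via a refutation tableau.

No

Initial set: {!p2; p6; !p2; !((p4 || p5) && !p5)}.
!((p4 || p5) && !p5): β-rule — branch into !(p4 || p5)  //  !!p5.
  branch 1 (add !(p4 || p5)):
    !(p4 || p5): α-rule — add !p4, !p5.
    ○ open, literals {p2=0, p4=0, p5=0, p6=1}.
  branch 2 (add !!p5):
    ○ open, literals {p2=0, p5=1, p6=1}.
0 branches closed, 2 open.
An open branch gives a countermodel: p2=0, p4=0, p5=0, p6=1 (unmentioned atoms arbitrary); the premises hold there but the conclusion fails.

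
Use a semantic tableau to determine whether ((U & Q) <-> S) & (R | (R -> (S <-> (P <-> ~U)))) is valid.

Assume the negation and expand:
Initial set: {F (((U & Q) <-> S) & (R | (R -> (S <-> (P <-> ~U)))))}.
F (((U & Q) <-> S) & (R | (R -> (S <-> (P <-> ~U))))): β-rule — branch into F ((U & Q) <-> S)  //  F (R | (R -> (S <-> (P <-> ~U)))).
  branch 1 (add F ((U & Q) <-> S)):
    F ((U & Q) <-> S): β-rule — branch into T (U & Q), F S  //  F (U & Q), T S.
      branch 1.1 (add T (U & Q), F S):
        T (U & Q): α-rule — add T U, T Q.
        ○ open, literals {Q=T, S=F, U=T}.
      branch 1.2 (add F (U & Q), T S):
        F (U & Q): β-rule — branch into F U  //  F Q.
          branch 1.2.1 (add F U):
            ○ open, literals {S=T, U=F}.
          branch 1.2.2 (add F Q):
            ○ open, literals {Q=F, S=T}.
  branch 2 (add F (R | (R -> (S <-> (P <-> ~U))))):
    F (R | (R -> (S <-> (P <-> ~U)))): α-rule — add F R, F (R -> (S <-> (P <-> ~U))).
    F (R -> (S <-> (P <-> ~U))): α-rule — add T R, F (S <-> (P <-> ~U)).
    × closes — contains both R and ~R.
1 branch closed, 3 open.
An open branch gives a countermodel: Q=T, S=F, U=T (unmentioned atoms arbitrary); under it the original formula is false.

Not valid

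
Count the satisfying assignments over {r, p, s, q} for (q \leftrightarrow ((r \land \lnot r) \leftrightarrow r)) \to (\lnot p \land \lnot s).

10

Initial set: {T ((q \leftrightarrow ((r \land \lnot r) \leftrightarrow r)) \to (\lnot p \land \lnot s))}.
T ((q \leftrightarrow ((r \land \lnot r) \leftrightarrow r)) \to (\lnot p \land \lnot s)): β-rule — branch into F (q \leftrightarrow ((r \land \lnot r) \leftrightarrow r))  //  T (\lnot p \land \lnot s).
  branch 1 (add F (q \leftrightarrow ((r \land \lnot r) \leftrightarrow r))):
    F (q \leftrightarrow ((r \land \lnot r) \leftrightarrow r)): β-rule — branch into T q, F ((r \land \lnot r) \leftrightarrow r)  //  F q, T ((r \land \lnot r) \leftrightarrow r).
      branch 1.1 (add T q, F ((r \land \lnot r) \leftrightarrow r)):
        F ((r \land \lnot r) \leftrightarrow r): β-rule — branch into T (r \land \lnot r), F r  //  F (r \land \lnot r), T r.
          branch 1.1.1 (add T (r \land \lnot r), F r):
            T (r \land \lnot r): α-rule — add T r, T \lnot r.
            × closes — contains both r and \lnot r.
          branch 1.1.2 (add F (r \land \lnot r), T r):
            F (r \land \lnot r): β-rule — branch into F r  //  F \lnot r.
              branch 1.1.2.1 (add F r):
                × closes — contains both r and \lnot r.
              branch 1.1.2.2 (add F \lnot r):
                ○ open, literals {q=1, r=1}.
      branch 1.2 (add F q, T ((r \land \lnot r) \leftrightarrow r)):
        T ((r \land \lnot r) \leftrightarrow r): β-rule — branch into T (r \land \lnot r), T r  //  F (r \land \lnot r), F r.
          branch 1.2.1 (add T (r \land \lnot r), T r):
            T (r \land \lnot r): α-rule — add T r, T \lnot r.
            × closes — contains both r and \lnot r.
          branch 1.2.2 (add F (r \land \lnot r), F r):
            F (r \land \lnot r): β-rule — branch into F r  //  F \lnot r.
              branch 1.2.2.1 (add F r):
                ○ open, literals {q=0, r=0}.
              branch 1.2.2.2 (add F \lnot r):
                × closes — contains both r and \lnot r.
  branch 2 (add T (\lnot p \land \lnot s)):
    T (\lnot p \land \lnot s): α-rule — add T \lnot p, T \lnot s.
    ○ open, literals {p=0, s=0}.
4 branches closed, 3 open.
Each open branch fixes some atoms; the unmentioned ones are free. Counting distinct full assignments: branch {q=1, r=1} (p, s) contributes 4 new; branch {q=0, r=0} (p, s) contributes 4 new; branch {p=0, s=0} (r, q) contributes 2 new. Total: 10.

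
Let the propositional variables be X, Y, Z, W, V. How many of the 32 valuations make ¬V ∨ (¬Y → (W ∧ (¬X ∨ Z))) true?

27

Initial set: {(¬V ∨ (¬Y → (W ∧ (¬X ∨ Z))))}.
(¬V ∨ (¬Y → (W ∧ (¬X ∨ Z)))): β-rule — branch into ¬V  //  (¬Y → (W ∧ (¬X ∨ Z))).
  branch 1 (add ¬V):
    ○ open, literals {V=F}.
  branch 2 (add (¬Y → (W ∧ (¬X ∨ Z)))):
    (¬Y → (W ∧ (¬X ∨ Z))): β-rule — branch into ¬¬Y  //  (W ∧ (¬X ∨ Z)).
      branch 2.1 (add ¬¬Y):
        ○ open, literals {Y=T}.
      branch 2.2 (add (W ∧ (¬X ∨ Z))):
        (W ∧ (¬X ∨ Z)): α-rule — add W, (¬X ∨ Z).
        (¬X ∨ Z): β-rule — branch into ¬X  //  Z.
          branch 2.2.1 (add ¬X):
            ○ open, literals {W=T, X=F}.
          branch 2.2.2 (add Z):
            ○ open, literals {W=T, Z=T}.
0 branches closed, 4 open.
Each open branch fixes some atoms; the unmentioned ones are free. Counting distinct full assignments: branch {V=F} (X, Y, Z, W) contributes 16 new; branch {Y=T} (X, Z, W, V) contributes 8 new; branch {W=T, X=F} (Y, Z, V) contributes 2 new; branch {W=T, Z=T} (X, Y, V) contributes 1 new. Total: 27.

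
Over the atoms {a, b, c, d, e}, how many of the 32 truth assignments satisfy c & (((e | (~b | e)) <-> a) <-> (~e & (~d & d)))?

8

Initial set: {T (c & (((e | (~b | e)) <-> a) <-> (~e & (~d & d))))}.
T (c & (((e | (~b | e)) <-> a) <-> (~e & (~d & d)))): α-rule — add T c, T (((e | (~b | e)) <-> a) <-> (~e & (~d & d))).
T (((e | (~b | e)) <-> a) <-> (~e & (~d & d))): β-rule — branch into T ((e | (~b | e)) <-> a), T (~e & (~d & d))  //  F ((e | (~b | e)) <-> a), F (~e & (~d & d)).
  branch 1 (add T ((e | (~b | e)) <-> a), T (~e & (~d & d))):
    T (~e & (~d & d)): α-rule — add T ~e, T (~d & d).
    T (~d & d): α-rule — add T ~d, T d.
    × closes — contains both d and ~d.
  branch 2 (add F ((e | (~b | e)) <-> a), F (~e & (~d & d))):
    F ((e | (~b | e)) <-> a): β-rule — branch into T (e | (~b | e)), F a  //  F (e | (~b | e)), T a.
      branch 2.1 (add T (e | (~b | e)), F a):
        F (~e & (~d & d)): β-rule — branch into F ~e  //  F (~d & d).
          branch 2.1.1 (add F ~e):
            T (e | (~b | e)): β-rule — branch into T e  //  T (~b | e).
              branch 2.1.1.1 (add T e):
                ○ open, literals {a=F, c=T, e=T}.
              branch 2.1.1.2 (add T (~b | e)):
                T (~b | e): β-rule — branch into T ~b  //  T e.
                  branch 2.1.1.2.1 (add T ~b):
                    ○ open, literals {a=F, b=F, c=T, e=T}.
                  branch 2.1.1.2.2 (add T e):
                    ○ open, literals {a=F, c=T, e=T}.
          branch 2.1.2 (add F (~d & d)):
            T (e | (~b | e)): β-rule — branch into T e  //  T (~b | e).
              branch 2.1.2.1 (add T e):
                F (~d & d): β-rule — branch into F ~d  //  F d.
                  branch 2.1.2.1.1 (add F ~d):
                    ○ open, literals {a=F, c=T, d=T, e=T}.
                  branch 2.1.2.1.2 (add F d):
                    ○ open, literals {a=F, c=T, d=F, e=T}.
              branch 2.1.2.2 (add T (~b | e)):
                F (~d & d): β-rule — branch into F ~d  //  F d.
                  branch 2.1.2.2.1 (add F ~d):
                    T (~b | e): β-rule — branch into T ~b  //  T e.
                      branch 2.1.2.2.1.1 (add T ~b):
                        ○ open, literals {a=F, b=F, c=T, d=T}.
                      branch 2.1.2.2.1.2 (add T e):
                        ○ open, literals {a=F, c=T, d=T, e=T}.
                  branch 2.1.2.2.2 (add F d):
                    T (~b | e): β-rule — branch into T ~b  //  T e.
                      branch 2.1.2.2.2.1 (add T ~b):
                        ○ open, literals {a=F, b=F, c=T, d=F}.
                      branch 2.1.2.2.2.2 (add T e):
                        ○ open, literals {a=F, c=T, d=F, e=T}.
      branch 2.2 (add F (e | (~b | e)), T a):
        F (e | (~b | e)): α-rule — add F e, F (~b | e).
        F (~b | e): α-rule — add F ~b, F e.
        F (~e & (~d & d)): β-rule — branch into F ~e  //  F (~d & d).
          branch 2.2.1 (add F ~e):
            × closes — contains both e and ~e.
          branch 2.2.2 (add F (~d & d)):
            F (~d & d): β-rule — branch into F ~d  //  F d.
              branch 2.2.2.1 (add F ~d):
                ○ open, literals {a=T, b=T, c=T, d=T, e=F}.
              branch 2.2.2.2 (add F d):
                ○ open, literals {a=T, b=T, c=T, d=F, e=F}.
2 branches closed, 11 open.
Each open branch fixes some atoms; the unmentioned ones are free. Counting distinct full assignments: branch {a=F, c=T, e=T} (b, d) contributes 4 new; branch {a=F, b=F, c=T, e=T} (d) contributes 0 new; branch {a=F, c=T, e=T} (b, d) contributes 0 new; branch {a=F, c=T, d=T, e=T} (b) contributes 0 new; branch {a=F, c=T, d=F, e=T} (b) contributes 0 new; branch {a=F, b=F, c=T, d=T} (e) contributes 1 new; branch {a=F, c=T, d=T, e=T} (b) contributes 0 new; branch {a=F, b=F, c=T, d=F} (e) contributes 1 new; branch {a=F, c=T, d=F, e=T} (b) contributes 0 new; branch {a=T, b=T, c=T, d=T, e=F} (none free) contributes 1 new; branch {a=T, b=T, c=T, d=F, e=F} (none free) contributes 1 new. Total: 8.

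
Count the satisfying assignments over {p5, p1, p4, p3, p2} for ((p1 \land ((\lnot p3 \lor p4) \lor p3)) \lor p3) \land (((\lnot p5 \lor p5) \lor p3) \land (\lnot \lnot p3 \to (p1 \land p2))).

12

Initial set: {T (((p1 \land ((\lnot p3 \lor p4) \lor p3)) \lor p3) \land (((\lnot p5 \lor p5) \lor p3) \land (\lnot \lnot p3 \to (p1 \land p2))))}.
T (((p1 \land ((\lnot p3 \lor p4) \lor p3)) \lor p3) \land (((\lnot p5 \lor p5) \lor p3) \land (\lnot \lnot p3 \to (p1 \land p2)))): α-rule — add T ((p1 \land ((\lnot p3 \lor p4) \lor p3)) \lor p3), T (((\lnot p5 \lor p5) \lor p3) \land (\lnot \lnot p3 \to (p1 \land p2))).
T (((\lnot p5 \lor p5) \lor p3) \land (\lnot \lnot p3 \to (p1 \land p2))): α-rule — add T ((\lnot p5 \lor p5) \lor p3), T (\lnot \lnot p3 \to (p1 \land p2)).
T ((p1 \land ((\lnot p3 \lor p4) \lor p3)) \lor p3): β-rule — branch into T (p1 \land ((\lnot p3 \lor p4) \lor p3))  //  T p3.
  branch 1 (add T (p1 \land ((\lnot p3 \lor p4) \lor p3))):
    T (p1 \land ((\lnot p3 \lor p4) \lor p3)): α-rule — add T p1, T ((\lnot p3 \lor p4) \lor p3).
    T ((\lnot p5 \lor p5) \lor p3): β-rule — branch into T (\lnot p5 \lor p5)  //  T p3.
      branch 1.1 (add T (\lnot p5 \lor p5)):
        T (\lnot \lnot p3 \to (p1 \land p2)): β-rule — branch into F \lnot \lnot p3  //  T (p1 \land p2).
          branch 1.1.1 (add F \lnot \lnot p3):
            F \lnot \lnot p3: drop double negation, giving F p3.
            T ((\lnot p3 \lor p4) \lor p3): β-rule — branch into T (\lnot p3 \lor p4)  //  T p3.
              branch 1.1.1.1 (add T (\lnot p3 \lor p4)):
                T (\lnot p5 \lor p5): β-rule — branch into T \lnot p5  //  T p5.
                  branch 1.1.1.1.1 (add T \lnot p5):
                    T (\lnot p3 \lor p4): β-rule — branch into T \lnot p3  //  T p4.
                      branch 1.1.1.1.1.1 (add T \lnot p3):
                        ○ open, literals {p1=T, p3=F, p5=F}.
                      branch 1.1.1.1.1.2 (add T p4):
                        ○ open, literals {p1=T, p3=F, p4=T, p5=F}.
                  branch 1.1.1.1.2 (add T p5):
                    T (\lnot p3 \lor p4): β-rule — branch into T \lnot p3  //  T p4.
                      branch 1.1.1.1.2.1 (add T \lnot p3):
                        ○ open, literals {p1=T, p3=F, p5=T}.
                      branch 1.1.1.1.2.2 (add T p4):
                        ○ open, literals {p1=T, p3=F, p4=T, p5=T}.
              branch 1.1.1.2 (add T p3):
                × closes — contains both p3 and \lnot p3.
          branch 1.1.2 (add T (p1 \land p2)):
            T (p1 \land p2): α-rule — add T p1, T p2.
            T ((\lnot p3 \lor p4) \lor p3): β-rule — branch into T (\lnot p3 \lor p4)  //  T p3.
              branch 1.1.2.1 (add T (\lnot p3 \lor p4)):
                T (\lnot p5 \lor p5): β-rule — branch into T \lnot p5  //  T p5.
                  branch 1.1.2.1.1 (add T \lnot p5):
                    T (\lnot p3 \lor p4): β-rule — branch into T \lnot p3  //  T p4.
                      branch 1.1.2.1.1.1 (add T \lnot p3):
                        ○ open, literals {p1=T, p2=T, p3=F, p5=F}.
                      branch 1.1.2.1.1.2 (add T p4):
                        ○ open, literals {p1=T, p2=T, p4=T, p5=F}.
                  branch 1.1.2.1.2 (add T p5):
                    T (\lnot p3 \lor p4): β-rule — branch into T \lnot p3  //  T p4.
                      branch 1.1.2.1.2.1 (add T \lnot p3):
                        ○ open, literals {p1=T, p2=T, p3=F, p5=T}.
                      branch 1.1.2.1.2.2 (add T p4):
                        ○ open, literals {p1=T, p2=T, p4=T, p5=T}.
              branch 1.1.2.2 (add T p3):
                T (\lnot p5 \lor p5): β-rule — branch into T \lnot p5  //  T p5.
                  branch 1.1.2.2.1 (add T \lnot p5):
                    ○ open, literals {p1=T, p2=T, p3=T, p5=F}.
                  branch 1.1.2.2.2 (add T p5):
                    ○ open, literals {p1=T, p2=T, p3=T, p5=T}.
      branch 1.2 (add T p3):
        T (\lnot \lnot p3 \to (p1 \land p2)): β-rule — branch into F \lnot \lnot p3  //  T (p1 \land p2).
          branch 1.2.1 (add F \lnot \lnot p3):
            F \lnot \lnot p3: drop double negation, giving F p3.
            × closes — contains both p3 and \lnot p3.
          branch 1.2.2 (add T (p1 \land p2)):
            T (p1 \land p2): α-rule — add T p1, T p2.
            T ((\lnot p3 \lor p4) \lor p3): β-rule — branch into T (\lnot p3 \lor p4)  //  T p3.
              branch 1.2.2.1 (add T (\lnot p3 \lor p4)):
                T (\lnot p3 \lor p4): β-rule — branch into T \lnot p3  //  T p4.
                  branch 1.2.2.1.1 (add T \lnot p3):
                    × closes — contains both p3 and \lnot p3.
                  branch 1.2.2.1.2 (add T p4):
                    ○ open, literals {p1=T, p2=T, p3=T, p4=T}.
              branch 1.2.2.2 (add T p3):
                ○ open, literals {p1=T, p2=T, p3=T}.
  branch 2 (add T p3):
    T ((\lnot p5 \lor p5) \lor p3): β-rule — branch into T (\lnot p5 \lor p5)  //  T p3.
      branch 2.1 (add T (\lnot p5 \lor p5)):
        T (\lnot \lnot p3 \to (p1 \land p2)): β-rule — branch into F \lnot \lnot p3  //  T (p1 \land p2).
          branch 2.1.1 (add F \lnot \lnot p3):
            F \lnot \lnot p3: drop double negation, giving F p3.
            × closes — contains both p3 and \lnot p3.
          branch 2.1.2 (add T (p1 \land p2)):
            T (p1 \land p2): α-rule — add T p1, T p2.
            T (\lnot p5 \lor p5): β-rule — branch into T \lnot p5  //  T p5.
              branch 2.1.2.1 (add T \lnot p5):
                ○ open, literals {p1=T, p2=T, p3=T, p5=F}.
              branch 2.1.2.2 (add T p5):
                ○ open, literals {p1=T, p2=T, p3=T, p5=T}.
      branch 2.2 (add T p3):
        T (\lnot \lnot p3 \to (p1 \land p2)): β-rule — branch into F \lnot \lnot p3  //  T (p1 \land p2).
          branch 2.2.1 (add F \lnot \lnot p3):
            F \lnot \lnot p3: drop double negation, giving F p3.
            × closes — contains both p3 and \lnot p3.
          branch 2.2.2 (add T (p1 \land p2)):
            T (p1 \land p2): α-rule — add T p1, T p2.
            ○ open, literals {p1=T, p2=T, p3=T}.
5 branches closed, 15 open.
Each open branch fixes some atoms; the unmentioned ones are free. Counting distinct full assignments: branch {p1=T, p3=F, p5=F} (p4, p2) contributes 4 new; branch {p1=T, p3=F, p4=T, p5=F} (p2) contributes 0 new; branch {p1=T, p3=F, p5=T} (p4, p2) contributes 4 new; branch {p1=T, p3=F, p4=T, p5=T} (p2) contributes 0 new; branch {p1=T, p2=T, p3=F, p5=F} (p4) contributes 0 new; branch {p1=T, p2=T, p4=T, p5=F} (p3) contributes 1 new; branch {p1=T, p2=T, p3=F, p5=T} (p4) contributes 0 new; branch {p1=T, p2=T, p4=T, p5=T} (p3) contributes 1 new; branch {p1=T, p2=T, p3=T, p5=F} (p4) contributes 1 new; branch {p1=T, p2=T, p3=T, p5=T} (p4) contributes 1 new; branch {p1=T, p2=T, p3=T, p4=T} (p5) contributes 0 new; branch {p1=T, p2=T, p3=T} (p5, p4) contributes 0 new; branch {p1=T, p2=T, p3=T, p5=F} (p4) contributes 0 new; branch {p1=T, p2=T, p3=T, p5=T} (p4) contributes 0 new; branch {p1=T, p2=T, p3=T} (p5, p4) contributes 0 new. Total: 12.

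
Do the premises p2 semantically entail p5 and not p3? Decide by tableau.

Initial set: {p2; not (p5 and not p3)}.
not (p5 and not p3): β-rule — branch into not p5  //  not not p3.
  branch 1 (add not p5):
    ○ open, literals {p2=true, p5=false}.
  branch 2 (add not not p3):
    ○ open, literals {p2=true, p3=true}.
0 branches closed, 2 open.
An open branch gives a countermodel: p2=true, p5=false (unmentioned atoms arbitrary); the premises hold there but the conclusion fails.

No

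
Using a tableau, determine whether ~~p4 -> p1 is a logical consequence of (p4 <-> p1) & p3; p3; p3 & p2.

Initial set: {T ((p4 <-> p1) & p3); T p3; T (p3 & p2); F (~~p4 -> p1)}.
T ((p4 <-> p1) & p3): α-rule — add T (p4 <-> p1), T p3.
T (p3 & p2): α-rule — add T p3, T p2.
F (~~p4 -> p1): α-rule — add T ~~p4, F p1.
T ~~p4: drop double negation, giving T p4.
T (p4 <-> p1): β-rule — branch into T p4, T p1  //  F p4, F p1.
  branch 1 (add T p4, T p1):
    × closes — contains both p1 and ~p1.
  branch 2 (add F p4, F p1):
    × closes — contains both p4 and ~p4.
All 2 branches close.
Every branch closed, so the premises entail the conclusion.

Yes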